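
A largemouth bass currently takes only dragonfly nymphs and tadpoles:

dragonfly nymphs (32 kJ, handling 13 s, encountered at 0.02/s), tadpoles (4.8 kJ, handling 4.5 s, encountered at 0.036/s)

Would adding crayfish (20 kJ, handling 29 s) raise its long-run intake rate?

Yes

On dragonfly nymphs and tadpoles alone, R = ΣλE/(1+Σλh) = 0.8128/1.422 = 0.5716 kJ/s.
Profitability of crayfish: 20/29 = 0.6897 kJ/s.
Since 0.6897 > R, including crayfish increases the long-run rate.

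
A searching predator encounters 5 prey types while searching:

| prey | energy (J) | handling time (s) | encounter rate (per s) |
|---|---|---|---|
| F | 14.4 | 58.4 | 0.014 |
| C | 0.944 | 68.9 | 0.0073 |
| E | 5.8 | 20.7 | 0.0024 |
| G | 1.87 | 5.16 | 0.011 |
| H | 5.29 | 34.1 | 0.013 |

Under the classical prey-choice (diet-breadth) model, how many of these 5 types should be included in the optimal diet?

E/h in descending order: G 0.362, E 0.28, F 0.247, H 0.155, C 0.0137 J/s. The optimal diet is the largest prefix of this list for which every included type satisfies E_i/h_i > R on the types above it.
Rate on top 1: 0.01947. E: 0.28 > 0.01947 → include.
Rate on top 2: 0.03117. F: 0.247 > 0.03117 → include.
Rate on top 3: 0.1227. H: 0.155 > 0.1227 → include.
Rate on top 4: 0.1288. C: 0.0137 < 0.1288 → exclude; stop.
Optimal diet: G, E, F, H — 4 of 5 types.

4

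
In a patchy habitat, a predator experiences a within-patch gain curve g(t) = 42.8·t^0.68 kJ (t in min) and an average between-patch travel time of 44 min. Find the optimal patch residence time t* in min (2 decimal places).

93.50 min

By the marginal value theorem, leave when the instantaneous gain rate g'(t) equals the habitat-wide average g(t)/(T + t).
g'(t) = 0.68·42.8·t^-0.32. Setting 0.68·42.8·t^-0.32 = 42.8·t^0.68/(44+t) gives 0.68(44+t) = t, so 0.32·t = 0.68×44.
t* = 0.68×44/0.32 = 93.5 min.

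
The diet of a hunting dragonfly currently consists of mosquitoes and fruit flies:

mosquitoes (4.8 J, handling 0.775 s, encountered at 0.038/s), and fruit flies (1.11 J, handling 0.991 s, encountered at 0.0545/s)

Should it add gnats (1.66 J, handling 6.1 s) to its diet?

Yes

Current rate: (0.038×4.8 + 0.0545×1.11)/(1 + 0.038×0.775 + 0.0545×0.991) = 0.2242 J/s.
gnats: E/h = 1.66/6.1 = 0.2721 J/s.
Since 0.2721 > R, including gnats increases the long-run rate.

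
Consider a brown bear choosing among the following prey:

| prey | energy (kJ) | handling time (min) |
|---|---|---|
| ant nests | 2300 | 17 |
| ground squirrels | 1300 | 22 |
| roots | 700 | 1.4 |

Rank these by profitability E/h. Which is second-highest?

In descending order of E/h:
roots: 700/1.4 = 500 kJ/min
ant nests: 2300/17 = 135 kJ/min
ground squirrels: 1300/22 = 59.1 kJ/min

ant nests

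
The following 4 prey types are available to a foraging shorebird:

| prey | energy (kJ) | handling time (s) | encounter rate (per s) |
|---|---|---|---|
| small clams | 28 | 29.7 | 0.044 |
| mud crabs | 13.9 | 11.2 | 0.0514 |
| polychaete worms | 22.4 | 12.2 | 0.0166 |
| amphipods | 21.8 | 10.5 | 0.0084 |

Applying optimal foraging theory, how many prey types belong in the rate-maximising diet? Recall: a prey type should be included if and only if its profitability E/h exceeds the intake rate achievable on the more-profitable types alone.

E/h in descending order: amphipods 2.08, polychaete worms 1.84, mud crabs 1.24, small clams 0.943 kJ/s. The optimal diet is the largest prefix of this list for which every included type satisfies E_i/h_i > R on the types above it.
Rate on top 1: 0.1683. polychaete worms: 1.84 > 0.1683 → include.
Rate on top 2: 0.43. mud crabs: 1.24 > 0.43 → include.
Rate on top 3: 0.6801. small clams: 0.943 > 0.6801 → include.
Optimal diet: amphipods, polychaete worms, mud crabs, small clams — 4 of 4 types.

4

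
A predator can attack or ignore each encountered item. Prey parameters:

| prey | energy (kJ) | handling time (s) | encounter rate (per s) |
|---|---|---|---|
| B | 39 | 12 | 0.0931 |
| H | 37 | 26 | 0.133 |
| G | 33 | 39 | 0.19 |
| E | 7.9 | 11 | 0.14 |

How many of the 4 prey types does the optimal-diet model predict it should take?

Rank by E/h (kJ/s): B 3.25, H 1.42, G 0.846, E 0.718. Include each in turn until the next type's E/h falls below the running intake rate.
Rate on top 1: 1.715. H: 1.42 < 1.715 → exclude; stop.
Optimal diet: B — 1 of 4 types.

1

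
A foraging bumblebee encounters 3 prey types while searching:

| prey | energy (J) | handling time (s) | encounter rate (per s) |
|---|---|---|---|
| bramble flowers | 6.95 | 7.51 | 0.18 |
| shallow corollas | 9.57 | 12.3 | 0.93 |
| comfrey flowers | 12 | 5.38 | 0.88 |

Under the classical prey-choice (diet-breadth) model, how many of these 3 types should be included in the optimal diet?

Profitabilities (E/h, J/s): comfrey flowers 2.23, bramble flowers 0.925, shallow corollas 0.778. Add prey in this order while the next type's profitability exceeds the intake rate on those already taken.
Rate on top 1: 1.842. bramble flowers: 0.925 < 1.842 → exclude; stop.
Optimal diet: comfrey flowers — 1 of 3 types.

1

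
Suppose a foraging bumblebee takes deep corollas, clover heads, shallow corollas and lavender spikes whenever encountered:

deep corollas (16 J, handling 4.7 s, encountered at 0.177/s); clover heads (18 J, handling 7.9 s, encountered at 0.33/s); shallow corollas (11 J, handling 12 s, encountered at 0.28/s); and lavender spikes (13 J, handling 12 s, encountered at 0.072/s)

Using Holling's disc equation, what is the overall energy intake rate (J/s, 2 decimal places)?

Energy encountered per unit search time: 0.177×16 + 0.33×18 + 0.28×11 + 0.072×13 = 12.79 J/s.
Handling time per unit search time: 0.177×4.7 + 0.33×7.9 + 0.28×12 + 0.072×12 = 7.663.
Rate = 12.79/(1 + 7.663) = 1.476 J/s.

1.48 J/s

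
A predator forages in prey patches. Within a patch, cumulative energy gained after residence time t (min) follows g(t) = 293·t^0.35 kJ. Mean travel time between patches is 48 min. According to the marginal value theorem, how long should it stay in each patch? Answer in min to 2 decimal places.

Maximise g(t)/(T+t): set derivative to zero → g'(t)(T+t) = g(t).
g'(t) = 0.35·293·t^-0.65. Setting 0.35·293·t^-0.65 = 293·t^0.35/(48+t) gives 0.35(48+t) = t, so 0.65·t = 0.35×48.
t* = 0.35×48/0.65 = 25.85 min.

25.85 min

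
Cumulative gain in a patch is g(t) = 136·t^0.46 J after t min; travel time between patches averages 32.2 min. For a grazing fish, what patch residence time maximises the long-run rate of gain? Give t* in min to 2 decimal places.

27.43 min

Maximise g(t)/(T+t): set derivative to zero → g'(t)(T+t) = g(t).
g'(t) = 0.46·136·t^-0.54. Setting 0.46·136·t^-0.54 = 136·t^0.46/(32.2+t) gives 0.46(32.2+t) = t, so 0.54·t = 0.46×32.2.
t* = 0.46×32.2/0.54 = 27.43 min.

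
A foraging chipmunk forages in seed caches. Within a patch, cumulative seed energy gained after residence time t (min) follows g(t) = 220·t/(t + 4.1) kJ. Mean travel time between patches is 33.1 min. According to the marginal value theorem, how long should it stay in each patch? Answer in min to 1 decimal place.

11.6 min

Optimal t* satisfies g'(t*) = g(t*)/(T + t*).
g'(t) = 220·4.1/(t + 4.1)². Setting 220·4.1/(t+4.1)² = 220t/[(t+4.1)(33.1+t)] gives 4.1(33.1+t) = t(t+4.1), so t² = 4.1×33.1 = 135.7.
t* = √135.7 = 11.65 min.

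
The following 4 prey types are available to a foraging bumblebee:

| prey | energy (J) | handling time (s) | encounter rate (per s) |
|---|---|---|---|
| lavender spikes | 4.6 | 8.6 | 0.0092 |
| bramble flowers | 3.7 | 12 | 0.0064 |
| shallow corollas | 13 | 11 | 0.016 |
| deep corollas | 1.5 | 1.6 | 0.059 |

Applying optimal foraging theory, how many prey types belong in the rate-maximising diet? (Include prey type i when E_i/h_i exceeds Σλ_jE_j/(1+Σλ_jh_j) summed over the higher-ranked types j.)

Profitabilities (E/h, J/s): shallow corollas 1.18, deep corollas 0.938, lavender spikes 0.535, bramble flowers 0.308. Add prey in this order while the next type's profitability exceeds the intake rate on those already taken.
Rate on top 1: 0.1769. deep corollas: 0.938 > 0.1769 → include.
Rate on top 2: 0.2334. lavender spikes: 0.535 > 0.2334 → include.
Rate on top 3: 0.2511. bramble flowers: 0.308 > 0.2511 → include.
Optimal diet: shallow corollas, deep corollas, lavender spikes, bramble flowers — 4 of 4 types.

4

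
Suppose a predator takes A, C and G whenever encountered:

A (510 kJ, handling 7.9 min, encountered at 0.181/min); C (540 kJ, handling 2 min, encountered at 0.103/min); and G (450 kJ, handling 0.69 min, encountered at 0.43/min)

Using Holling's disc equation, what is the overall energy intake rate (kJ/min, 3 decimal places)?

Energy encountered per unit search time: 0.181×510 + 0.103×540 + 0.43×450 = 341.4 kJ/min.
Handling time per unit search time: 0.181×7.9 + 0.103×2 + 0.43×0.69 = 1.933.
Rate = 341.4/(1 + 1.933) = 116.4 kJ/min.

116.426 kJ/min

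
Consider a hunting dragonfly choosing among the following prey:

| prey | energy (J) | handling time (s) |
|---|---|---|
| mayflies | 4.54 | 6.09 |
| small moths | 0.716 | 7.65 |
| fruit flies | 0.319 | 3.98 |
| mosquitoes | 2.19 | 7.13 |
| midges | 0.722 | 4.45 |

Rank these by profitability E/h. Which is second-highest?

mosquitoes

In descending order of E/h:
mayflies: 4.54/6.09 = 0.745 J/s
mosquitoes: 2.19/7.13 = 0.307 J/s
midges: 0.722/4.45 = 0.162 J/s
small moths: 0.716/7.65 = 0.0936 J/s
fruit flies: 0.319/3.98 = 0.0802 J/s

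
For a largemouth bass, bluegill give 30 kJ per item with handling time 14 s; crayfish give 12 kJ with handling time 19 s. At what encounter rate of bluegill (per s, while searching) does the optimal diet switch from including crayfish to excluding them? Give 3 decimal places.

Drop crayfish once their profitability E₂/h₂ falls below the rate achievable on bluegill alone: E₂/h₂ = λE₁/(1 + λh₁).
Solve for λ: λE₁h₂ = E₂(1 + λh₁) → λ(E₁h₂ − E₂h₁) = E₂ → λ = E₂/(E₁h₂ − E₂h₁).
λ = 12/(30×19 − 12×14) = 12/402 = 0.02985 per s.

0.030 per s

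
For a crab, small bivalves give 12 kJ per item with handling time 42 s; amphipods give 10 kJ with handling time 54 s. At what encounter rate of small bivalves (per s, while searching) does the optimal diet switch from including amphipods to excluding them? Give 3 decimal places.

0.044 per s

At the threshold, the rate on small bivalves alone equals the profitability of amphipods: λ·12/(1 + λ·42) = 10/54 = 0.1852.
Rearranging, λ(12 − 0.1852×42) = 0.1852, so λ = 0.1852/4.222 = 0.04386 per s.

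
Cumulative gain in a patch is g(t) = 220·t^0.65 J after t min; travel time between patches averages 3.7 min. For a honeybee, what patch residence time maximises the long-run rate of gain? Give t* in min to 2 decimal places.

Maximise g(t)/(T+t): set derivative to zero → g'(t)(T+t) = g(t).
g'(t) = 0.65·220·t^-0.35. Setting 0.65·220·t^-0.35 = 220·t^0.65/(3.7+t) gives 0.65(3.7+t) = t, so 0.35·t = 0.65×3.7.
t* = 0.65×3.7/0.35 = 6.871 min.

6.87 min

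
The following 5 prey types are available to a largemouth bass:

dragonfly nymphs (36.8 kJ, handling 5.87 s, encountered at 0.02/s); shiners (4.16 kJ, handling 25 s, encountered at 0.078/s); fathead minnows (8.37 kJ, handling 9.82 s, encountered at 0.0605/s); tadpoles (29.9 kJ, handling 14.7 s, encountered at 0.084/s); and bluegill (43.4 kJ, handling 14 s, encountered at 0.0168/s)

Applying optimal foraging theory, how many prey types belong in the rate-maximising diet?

Profitabilities (E/h, kJ/s): dragonfly nymphs 6.27, bluegill 3.1, tadpoles 2.03, fathead minnows 0.852, shiners 0.166. Add prey in this order while the next type's profitability exceeds the intake rate on those already taken.
Rate on top 1: 0.6587. bluegill: 3.1 > 0.6587 → include.
Rate on top 2: 1.083. tadpoles: 2.03 > 1.083 → include.
Rate on top 3: 1.537. fathead minnows: 0.852 < 1.537 → exclude; stop.
Optimal diet: dragonfly nymphs, bluegill, tadpoles — 3 of 5 types.

3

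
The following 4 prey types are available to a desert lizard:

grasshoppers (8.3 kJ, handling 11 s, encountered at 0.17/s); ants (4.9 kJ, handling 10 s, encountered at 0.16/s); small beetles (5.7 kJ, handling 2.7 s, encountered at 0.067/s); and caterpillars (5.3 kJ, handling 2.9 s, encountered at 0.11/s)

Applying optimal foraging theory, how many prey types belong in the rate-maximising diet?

3

E/h in descending order: small beetles 2.11, caterpillars 1.83, grasshoppers 0.755, ants 0.49 kJ/s. The optimal diet is the largest prefix of this list for which every included type satisfies E_i/h_i > R on the types above it.
Rate on top 1: 0.3234. caterpillars: 1.83 > 0.3234 → include.
Rate on top 2: 0.6433. grasshoppers: 0.755 > 0.6433 → include.
Rate on top 3: 0.705. ants: 0.49 < 0.705 → exclude; stop.
Optimal diet: small beetles, caterpillars, grasshoppers — 3 of 4 types.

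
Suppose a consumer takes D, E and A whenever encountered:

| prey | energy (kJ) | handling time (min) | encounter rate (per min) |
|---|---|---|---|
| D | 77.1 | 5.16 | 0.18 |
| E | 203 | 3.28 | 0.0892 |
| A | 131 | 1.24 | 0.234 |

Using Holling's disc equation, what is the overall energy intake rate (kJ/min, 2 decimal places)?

R = Σλ_iE_i / (1 + Σλ_ih_i)
Numerator: 0.18×77.1 + 0.0892×203 + 0.234×131 = 62.64
Denominator: 1 + 0.18×5.16 + 0.0892×3.28 + 0.234×1.24 = 2.512
R = 62.64/2.512 = 24.94 kJ/min

24.94 kJ/min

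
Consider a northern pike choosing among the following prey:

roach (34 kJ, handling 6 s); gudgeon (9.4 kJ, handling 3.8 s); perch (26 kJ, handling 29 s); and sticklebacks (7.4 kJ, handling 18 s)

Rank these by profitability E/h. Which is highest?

roach

Profitability E/h (kJ/s): roach = 34/6 = 5.67, gudgeon = 9.4/3.8 = 2.47, perch = 26/29 = 0.897, sticklebacks = 7.4/18 = 0.411.
Ranked: roach > gudgeon > perch > sticklebacks.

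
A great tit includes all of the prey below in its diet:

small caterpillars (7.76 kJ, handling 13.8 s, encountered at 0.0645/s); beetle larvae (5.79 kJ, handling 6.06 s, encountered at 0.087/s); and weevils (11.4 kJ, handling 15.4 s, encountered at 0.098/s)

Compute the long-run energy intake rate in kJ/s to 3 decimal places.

0.540 kJ/s

Energy encountered per unit search time: 0.0645×7.76 + 0.087×5.79 + 0.098×11.4 = 2.121 kJ/s.
Handling time per unit search time: 0.0645×13.8 + 0.087×6.06 + 0.098×15.4 = 2.927.
Rate = 2.121/(1 + 2.927) = 0.5403 kJ/s.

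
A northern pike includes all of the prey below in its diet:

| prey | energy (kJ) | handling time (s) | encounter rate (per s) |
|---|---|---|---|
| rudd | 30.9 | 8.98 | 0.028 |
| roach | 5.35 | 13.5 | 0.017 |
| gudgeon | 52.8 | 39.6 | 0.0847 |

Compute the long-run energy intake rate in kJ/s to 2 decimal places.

1.12 kJ/s

R = Σλ_iE_i / (1 + Σλ_ih_i)
Numerator: 0.028×30.9 + 0.017×5.35 + 0.0847×52.8 = 5.428
Denominator: 1 + 0.028×8.98 + 0.017×13.5 + 0.0847×39.6 = 4.835
R = 5.428/4.835 = 1.123 kJ/s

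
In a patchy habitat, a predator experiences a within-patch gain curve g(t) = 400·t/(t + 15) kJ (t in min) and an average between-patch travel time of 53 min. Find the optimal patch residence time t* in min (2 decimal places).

28.20 min

Maximise g(t)/(T+t): set derivative to zero → g'(t)(T+t) = g(t).
g'(t) = 400·15/(t + 15)². Setting 400·15/(t+15)² = 400t/[(t+15)(53+t)] gives 15(53+t) = t(t+15), so t² = 15×53 = 795.
t* = √795 = 28.2 min.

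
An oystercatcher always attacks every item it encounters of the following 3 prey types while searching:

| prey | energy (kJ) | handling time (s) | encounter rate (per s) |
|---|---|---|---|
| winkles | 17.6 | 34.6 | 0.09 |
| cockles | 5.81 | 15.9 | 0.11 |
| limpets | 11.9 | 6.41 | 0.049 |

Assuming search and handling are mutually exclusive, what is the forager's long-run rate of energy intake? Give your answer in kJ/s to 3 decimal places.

0.454 kJ/s

R = Σλ_iE_i / (1 + Σλ_ih_i)
Numerator: 0.09×17.6 + 0.11×5.81 + 0.049×11.9 = 2.806
Denominator: 1 + 0.09×34.6 + 0.11×15.9 + 0.049×6.41 = 6.177
R = 2.806/6.177 = 0.4543 kJ/s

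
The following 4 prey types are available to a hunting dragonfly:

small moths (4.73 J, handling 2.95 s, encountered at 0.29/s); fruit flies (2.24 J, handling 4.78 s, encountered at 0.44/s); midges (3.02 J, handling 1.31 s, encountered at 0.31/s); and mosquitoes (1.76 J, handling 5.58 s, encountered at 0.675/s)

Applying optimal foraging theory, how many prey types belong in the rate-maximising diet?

2

E/h in descending order: midges 2.31, small moths 1.6, fruit flies 0.469, mosquitoes 0.315 J/s. The optimal diet is the largest prefix of this list for which every included type satisfies E_i/h_i > R on the types above it.
Rate on top 1: 0.6658. small moths: 1.6 > 0.6658 → include.
Rate on top 2: 1.02. fruit flies: 0.469 < 1.02 → exclude; stop.
Optimal diet: midges, small moths — 2 of 4 types.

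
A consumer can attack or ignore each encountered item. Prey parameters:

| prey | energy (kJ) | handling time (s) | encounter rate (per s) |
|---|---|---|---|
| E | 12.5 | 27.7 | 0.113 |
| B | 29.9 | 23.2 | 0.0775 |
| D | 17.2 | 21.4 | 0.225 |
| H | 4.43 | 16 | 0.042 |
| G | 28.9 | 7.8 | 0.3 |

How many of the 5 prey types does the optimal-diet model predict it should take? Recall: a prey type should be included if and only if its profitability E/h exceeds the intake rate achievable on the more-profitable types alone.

E/h in descending order: G 3.71, B 1.29, D 0.804, E 0.451, H 0.277 kJ/s. The optimal diet is the largest prefix of this list for which every included type satisfies E_i/h_i > R on the types above it.
Rate on top 1: 2.596. B: 1.29 < 2.596 → exclude; stop.
Optimal diet: G — 1 of 5 types.

1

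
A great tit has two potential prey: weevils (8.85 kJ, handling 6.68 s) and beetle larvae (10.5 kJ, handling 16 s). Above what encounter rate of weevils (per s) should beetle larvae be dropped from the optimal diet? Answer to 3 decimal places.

At the threshold, the rate on weevils alone equals the profitability of beetle larvae: λ·8.85/(1 + λ·6.68) = 10.5/16 = 0.6562.
Rearranging, λ(8.85 − 0.6562×6.68) = 0.6562, so λ = 0.6562/4.466 = 0.1469 per s.

0.147 per s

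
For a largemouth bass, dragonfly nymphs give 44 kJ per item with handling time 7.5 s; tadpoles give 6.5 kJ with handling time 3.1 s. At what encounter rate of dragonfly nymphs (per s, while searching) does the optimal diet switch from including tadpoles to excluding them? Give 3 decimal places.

At the threshold, the rate on dragonfly nymphs alone equals the profitability of tadpoles: λ·44/(1 + λ·7.5) = 6.5/3.1 = 2.097.
Rearranging, λ(44 − 2.097×7.5) = 2.097, so λ = 2.097/28.27 = 0.07416 per s.

0.074 per s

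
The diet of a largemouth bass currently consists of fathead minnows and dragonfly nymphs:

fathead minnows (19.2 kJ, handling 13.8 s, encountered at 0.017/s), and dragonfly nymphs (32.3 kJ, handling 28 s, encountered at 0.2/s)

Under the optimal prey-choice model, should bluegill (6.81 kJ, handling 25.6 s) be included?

No

Intake rate on the current diet: R = (0.017×19.2 + 0.2×32.3) / (1 + 0.017×13.8 + 0.2×28) = 6.786/6.835 = 0.9929 kJ/s.
bluegill: E/h = 6.81/25.6 = 0.266 kJ/s.
0.266 < 0.9929, so adding bluegill would lower the average — exclude it.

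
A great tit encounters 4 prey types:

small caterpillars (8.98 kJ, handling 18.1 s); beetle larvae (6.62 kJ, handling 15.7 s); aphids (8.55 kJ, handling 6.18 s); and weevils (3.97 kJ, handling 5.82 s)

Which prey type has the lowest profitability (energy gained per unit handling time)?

beetle larvae

Profitability E/h (kJ/s): small caterpillars = 8.98/18.1 = 0.496, beetle larvae = 6.62/15.7 = 0.422, aphids = 8.55/6.18 = 1.38, weevils = 3.97/5.82 = 0.682.
Ranked: aphids > weevils > small caterpillars > beetle larvae.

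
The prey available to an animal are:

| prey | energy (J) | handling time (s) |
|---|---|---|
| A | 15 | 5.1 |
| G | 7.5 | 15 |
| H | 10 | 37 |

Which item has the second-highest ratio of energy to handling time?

In descending order of E/h:
A: 15/5.1 = 2.94 J/s
G: 7.5/15 = 0.5 J/s
H: 10/37 = 0.27 J/s

G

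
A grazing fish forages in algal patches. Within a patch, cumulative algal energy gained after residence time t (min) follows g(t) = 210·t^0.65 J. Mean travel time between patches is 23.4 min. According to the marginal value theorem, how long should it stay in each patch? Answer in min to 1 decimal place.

43.5 min

Optimal t* satisfies g'(t*) = g(t*)/(T + t*).
g'(t) = 0.65·210·t^-0.35. Setting 0.65·210·t^-0.35 = 210·t^0.65/(23.4+t) gives 0.65(23.4+t) = t, so 0.35·t = 0.65×23.4.
t* = 0.65×23.4/0.35 = 43.46 min.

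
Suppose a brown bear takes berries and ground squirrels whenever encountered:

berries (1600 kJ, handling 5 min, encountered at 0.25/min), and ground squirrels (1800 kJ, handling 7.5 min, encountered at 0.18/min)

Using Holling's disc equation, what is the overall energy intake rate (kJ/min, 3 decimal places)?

201.111 kJ/min

R = (0.25×1600 + 0.18×1800) / (1 + 0.25×5 + 0.18×7.5) = 724/3.6 = 201.1 kJ/min.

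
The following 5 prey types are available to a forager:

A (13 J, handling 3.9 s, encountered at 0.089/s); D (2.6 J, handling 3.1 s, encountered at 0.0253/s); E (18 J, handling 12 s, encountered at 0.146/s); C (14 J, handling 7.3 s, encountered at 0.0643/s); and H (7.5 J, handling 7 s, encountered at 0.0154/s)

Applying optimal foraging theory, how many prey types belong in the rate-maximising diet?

E/h in descending order: A 3.33, C 1.92, E 1.5, H 1.07, D 0.839 J/s. The optimal diet is the largest prefix of this list for which every included type satisfies E_i/h_i > R on the types above it.
Rate on top 1: 0.8589. C: 1.92 > 0.8589 → include.
Rate on top 2: 1.133. E: 1.5 > 1.133 → include.
Rate on top 3: 1.313. H: 1.07 < 1.313 → exclude; stop.
Optimal diet: A, C, E — 3 of 5 types.

3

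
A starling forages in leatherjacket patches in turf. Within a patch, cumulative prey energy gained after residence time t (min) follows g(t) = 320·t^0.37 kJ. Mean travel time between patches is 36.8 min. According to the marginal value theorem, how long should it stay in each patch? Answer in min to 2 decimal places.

21.61 min

Maximise g(t)/(T+t): set derivative to zero → g'(t)(T+t) = g(t).
g'(t) = 0.37·320·t^-0.63. Setting 0.37·320·t^-0.63 = 320·t^0.37/(36.8+t) gives 0.37(36.8+t) = t, so 0.63·t = 0.37×36.8.
t* = 0.37×36.8/0.63 = 21.61 min.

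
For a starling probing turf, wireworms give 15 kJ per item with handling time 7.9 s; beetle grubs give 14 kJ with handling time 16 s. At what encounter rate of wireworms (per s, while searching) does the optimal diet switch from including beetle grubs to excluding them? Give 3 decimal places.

At the threshold, the rate on wireworms alone equals the profitability of beetle grubs: λ·15/(1 + λ·7.9) = 14/16 = 0.875.
Rearranging, λ(15 − 0.875×7.9) = 0.875, so λ = 0.875/8.087 = 0.1082 per s.

0.108 per s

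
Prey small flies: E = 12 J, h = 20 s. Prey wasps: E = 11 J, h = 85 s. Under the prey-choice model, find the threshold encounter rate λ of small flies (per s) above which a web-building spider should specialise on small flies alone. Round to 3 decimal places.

The zero-one rule: include wasps iff E₂/h₂ > λE₁/(1+λh₁). Equality gives the switch point.
λE₁h₂ = E₂ + λE₂h₁ ⇒ λ = E₂/(E₁h₂ − E₂h₁) = 11/(1020 − 220) = 0.01375 per s.

0.014 per s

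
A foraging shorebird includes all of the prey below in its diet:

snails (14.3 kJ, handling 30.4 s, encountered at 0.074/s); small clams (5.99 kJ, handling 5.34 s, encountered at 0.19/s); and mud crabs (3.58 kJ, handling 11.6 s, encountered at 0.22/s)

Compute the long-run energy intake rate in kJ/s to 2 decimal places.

0.44 kJ/s

R = (0.074×14.3 + 0.19×5.99 + 0.22×3.58) / (1 + 0.074×30.4 + 0.19×5.34 + 0.22×11.6) = 2.984/6.816 = 0.4378 kJ/s.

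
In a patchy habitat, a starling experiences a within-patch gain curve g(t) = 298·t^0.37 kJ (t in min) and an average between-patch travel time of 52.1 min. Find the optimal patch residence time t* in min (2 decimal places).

By the marginal value theorem, leave when the instantaneous gain rate g'(t) equals the habitat-wide average g(t)/(T + t).
g'(t) = 0.37·298·t^-0.63. Setting 0.37·298·t^-0.63 = 298·t^0.37/(52.1+t) gives 0.37(52.1+t) = t, so 0.63·t = 0.37×52.1.
t* = 0.37×52.1/0.63 = 30.6 min.

30.60 min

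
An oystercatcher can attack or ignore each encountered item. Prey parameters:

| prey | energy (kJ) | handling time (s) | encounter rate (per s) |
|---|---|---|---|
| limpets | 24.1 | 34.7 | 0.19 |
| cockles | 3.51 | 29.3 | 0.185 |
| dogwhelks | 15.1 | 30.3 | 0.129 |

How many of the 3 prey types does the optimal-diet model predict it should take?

Rank by E/h (kJ/s): limpets 0.695, dogwhelks 0.498, cockles 0.12. Include each in turn until the next type's E/h falls below the running intake rate.
Rate on top 1: 0.6031. dogwhelks: 0.498 < 0.6031 → exclude; stop.
Optimal diet: limpets — 1 of 3 types.

1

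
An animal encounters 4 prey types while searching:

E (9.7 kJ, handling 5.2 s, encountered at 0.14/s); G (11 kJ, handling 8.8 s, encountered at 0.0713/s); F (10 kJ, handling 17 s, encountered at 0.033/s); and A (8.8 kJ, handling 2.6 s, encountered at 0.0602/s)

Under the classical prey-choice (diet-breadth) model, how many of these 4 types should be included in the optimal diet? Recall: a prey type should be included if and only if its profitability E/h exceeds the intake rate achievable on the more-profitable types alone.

3

Profitabilities (E/h, kJ/s): A 3.38, E 1.87, G 1.25, F 0.588. Add prey in this order while the next type's profitability exceeds the intake rate on those already taken.
Rate on top 1: 0.4581. E: 1.87 > 0.4581 → include.
Rate on top 2: 1.002. G: 1.25 > 1.002 → include.
Rate on top 3: 1.064. F: 0.588 < 1.064 → exclude; stop.
Optimal diet: A, E, G — 3 of 4 types.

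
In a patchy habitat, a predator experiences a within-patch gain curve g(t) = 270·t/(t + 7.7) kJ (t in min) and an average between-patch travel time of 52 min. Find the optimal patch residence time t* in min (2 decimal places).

Maximise g(t)/(T+t): set derivative to zero → g'(t)(T+t) = g(t).
g'(t) = 270·7.7/(t + 7.7)². Setting 270·7.7/(t+7.7)² = 270t/[(t+7.7)(52+t)] gives 7.7(52+t) = t(t+7.7), so t² = 7.7×52 = 400.4.
t* = √400.4 = 20.01 min.

20.01 min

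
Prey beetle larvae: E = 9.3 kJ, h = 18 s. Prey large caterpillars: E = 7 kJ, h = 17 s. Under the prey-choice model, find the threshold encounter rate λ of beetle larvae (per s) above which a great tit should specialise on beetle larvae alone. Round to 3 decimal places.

0.218 per s

The zero-one rule: include large caterpillars iff E₂/h₂ > λE₁/(1+λh₁). Equality gives the switch point.
λE₁h₂ = E₂ + λE₂h₁ ⇒ λ = E₂/(E₁h₂ − E₂h₁) = 7/(158.1 − 126) = 0.2181 per s.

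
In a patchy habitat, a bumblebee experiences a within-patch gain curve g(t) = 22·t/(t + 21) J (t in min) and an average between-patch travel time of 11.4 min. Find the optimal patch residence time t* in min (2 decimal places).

By the marginal value theorem, leave when the instantaneous gain rate g'(t) equals the habitat-wide average g(t)/(T + t).
g'(t) = 22·21/(t + 21)². Setting 22·21/(t+21)² = 22t/[(t+21)(11.4+t)] gives 21(11.4+t) = t(t+21), so t² = 21×11.4 = 239.4.
t* = √239.4 = 15.47 min.

15.47 min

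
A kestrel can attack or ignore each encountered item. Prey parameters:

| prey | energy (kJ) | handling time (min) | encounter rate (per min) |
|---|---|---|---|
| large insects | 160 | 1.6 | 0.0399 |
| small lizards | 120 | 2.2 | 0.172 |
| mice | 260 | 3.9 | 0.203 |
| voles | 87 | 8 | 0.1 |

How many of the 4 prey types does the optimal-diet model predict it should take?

3

Profitabilities (E/h, kJ/min): large insects 100, mice 66.7, small lizards 54.5, voles 10.9. Add prey in this order while the next type's profitability exceeds the intake rate on those already taken.
Rate on top 1: 6.001. mice: 66.7 > 6.001 → include.
Rate on top 2: 31.89. small lizards: 54.5 > 31.89 → include.
Rate on top 3: 35.72. voles: 10.9 < 35.72 → exclude; stop.
Optimal diet: large insects, mice, small lizards — 3 of 4 types.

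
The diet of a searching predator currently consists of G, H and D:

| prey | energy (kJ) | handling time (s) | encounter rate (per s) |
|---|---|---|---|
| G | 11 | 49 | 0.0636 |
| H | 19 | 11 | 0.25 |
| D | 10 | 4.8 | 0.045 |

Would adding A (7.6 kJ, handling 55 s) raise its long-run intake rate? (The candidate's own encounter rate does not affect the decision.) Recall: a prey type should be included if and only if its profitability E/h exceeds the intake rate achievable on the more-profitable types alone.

Current rate: (0.0636×11 + 0.25×19 + 0.045×10)/(1 + 0.0636×49 + 0.25×11 + 0.045×4.8) = 0.833 kJ/s.
A: E/h = 7.6/55 = 0.1382 kJ/s.
Since 0.1382 < R, time spent handling A is better spent searching.

No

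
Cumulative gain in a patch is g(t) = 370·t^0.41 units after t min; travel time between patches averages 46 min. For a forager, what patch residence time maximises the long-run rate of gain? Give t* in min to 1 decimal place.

By the marginal value theorem, leave when the instantaneous gain rate g'(t) equals the habitat-wide average g(t)/(T + t).
g'(t) = 0.41·370·t^-0.59. Setting 0.41·370·t^-0.59 = 370·t^0.41/(46+t) gives 0.41(46+t) = t, so 0.59·t = 0.41×46.
t* = 0.41×46/0.59 = 31.97 min.

32.0 min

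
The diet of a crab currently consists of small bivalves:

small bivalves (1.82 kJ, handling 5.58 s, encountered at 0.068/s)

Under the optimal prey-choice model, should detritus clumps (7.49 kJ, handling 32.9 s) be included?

Yes

Current rate: (0.068×1.82)/(1 + 0.068×5.58) = 0.08972 kJ/s.
detritus clumps: E/h = 7.49/32.9 = 0.2277 kJ/s.
Since 0.2277 > R, including detritus clumps increases the long-run rate.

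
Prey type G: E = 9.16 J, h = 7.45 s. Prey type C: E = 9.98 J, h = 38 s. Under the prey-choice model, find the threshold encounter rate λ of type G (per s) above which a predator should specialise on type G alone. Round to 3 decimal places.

0.036 per s

The zero-one rule: include type C iff E₂/h₂ > λE₁/(1+λh₁). Equality gives the switch point.
λE₁h₂ = E₂ + λE₂h₁ ⇒ λ = E₂/(E₁h₂ − E₂h₁) = 9.98/(348.1 − 74.35) = 0.03646 per s.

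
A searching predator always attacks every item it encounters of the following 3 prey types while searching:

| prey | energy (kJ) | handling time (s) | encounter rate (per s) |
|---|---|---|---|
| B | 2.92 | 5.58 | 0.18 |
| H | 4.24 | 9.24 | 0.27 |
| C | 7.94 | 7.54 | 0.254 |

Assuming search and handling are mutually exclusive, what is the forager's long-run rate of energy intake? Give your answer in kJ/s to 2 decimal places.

0.57 kJ/s

R = Σλ_iE_i / (1 + Σλ_ih_i)
Numerator: 0.18×2.92 + 0.27×4.24 + 0.254×7.94 = 3.687
Denominator: 1 + 0.18×5.58 + 0.27×9.24 + 0.254×7.54 = 6.414
R = 3.687/6.414 = 0.5748 kJ/s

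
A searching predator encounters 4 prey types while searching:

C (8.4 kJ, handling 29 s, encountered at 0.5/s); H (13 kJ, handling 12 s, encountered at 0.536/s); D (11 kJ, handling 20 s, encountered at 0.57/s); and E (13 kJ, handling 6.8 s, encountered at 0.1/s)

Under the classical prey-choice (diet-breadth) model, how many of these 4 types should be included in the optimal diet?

Profitabilities (E/h, kJ/s): E 1.91, H 1.08, D 0.55, C 0.29. Add prey in this order while the next type's profitability exceeds the intake rate on those already taken.
Rate on top 1: 0.7738. H: 1.08 > 0.7738 → include.
Rate on top 2: 1.019. D: 0.55 < 1.019 → exclude; stop.
Optimal diet: E, H — 2 of 4 types.

2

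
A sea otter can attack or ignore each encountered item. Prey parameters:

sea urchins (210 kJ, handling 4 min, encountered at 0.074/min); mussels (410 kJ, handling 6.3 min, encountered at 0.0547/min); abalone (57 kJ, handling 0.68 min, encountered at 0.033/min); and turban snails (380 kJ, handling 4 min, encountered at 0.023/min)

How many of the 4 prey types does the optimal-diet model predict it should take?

E/h in descending order: turban snails 95, abalone 83.8, mussels 65.1, sea urchins 52.5 kJ/min. The optimal diet is the largest prefix of this list for which every included type satisfies E_i/h_i > R on the types above it.
Rate on top 1: 8.004. abalone: 83.8 > 8.004 → include.
Rate on top 2: 9.53. mussels: 65.1 > 9.53 → include.
Rate on top 3: 22.65. sea urchins: 52.5 > 22.65 → include.
Optimal diet: turban snails, abalone, mussels, sea urchins — 4 of 4 types.

4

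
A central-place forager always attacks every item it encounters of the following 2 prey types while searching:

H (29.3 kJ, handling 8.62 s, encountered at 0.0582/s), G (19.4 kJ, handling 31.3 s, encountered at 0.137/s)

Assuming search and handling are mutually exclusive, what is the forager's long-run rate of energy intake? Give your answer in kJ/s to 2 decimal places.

0.75 kJ/s

R = (0.0582×29.3 + 0.137×19.4) / (1 + 0.0582×8.62 + 0.137×31.3) = 4.363/5.79 = 0.7536 kJ/s.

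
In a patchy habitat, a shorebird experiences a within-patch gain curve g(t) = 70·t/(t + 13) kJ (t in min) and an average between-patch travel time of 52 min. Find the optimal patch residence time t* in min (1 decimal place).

Optimal t* satisfies g'(t*) = g(t*)/(T + t*).
g'(t) = 70·13/(t + 13)². Setting 70·13/(t+13)² = 70t/[(t+13)(52+t)] gives 13(52+t) = t(t+13), so t² = 13×52 = 676.
t* = √676 = 26 min.

26.0 min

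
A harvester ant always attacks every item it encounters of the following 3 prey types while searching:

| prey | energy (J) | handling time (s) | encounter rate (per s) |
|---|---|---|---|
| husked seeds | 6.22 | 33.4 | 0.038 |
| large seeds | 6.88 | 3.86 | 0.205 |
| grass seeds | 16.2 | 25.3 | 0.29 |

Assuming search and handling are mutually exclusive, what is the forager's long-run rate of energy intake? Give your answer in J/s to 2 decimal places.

Energy encountered per unit search time: 0.038×6.22 + 0.205×6.88 + 0.29×16.2 = 6.345 J/s.
Handling time per unit search time: 0.038×33.4 + 0.205×3.86 + 0.29×25.3 = 9.397.
Rate = 6.345/(1 + 9.397) = 0.6102 J/s.

0.61 J/s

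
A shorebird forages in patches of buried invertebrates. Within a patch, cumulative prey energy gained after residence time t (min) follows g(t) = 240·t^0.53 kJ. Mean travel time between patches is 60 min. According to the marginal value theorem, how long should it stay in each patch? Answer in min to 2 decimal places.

By the marginal value theorem, leave when the instantaneous gain rate g'(t) equals the habitat-wide average g(t)/(T + t).
g'(t) = 0.53·240·t^-0.47. Setting 0.53·240·t^-0.47 = 240·t^0.53/(60+t) gives 0.53(60+t) = t, so 0.47·t = 0.53×60.
t* = 0.53×60/0.47 = 67.66 min.

67.66 min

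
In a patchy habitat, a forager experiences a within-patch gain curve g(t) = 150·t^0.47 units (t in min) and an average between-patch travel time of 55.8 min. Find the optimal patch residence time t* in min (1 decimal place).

Optimal t* satisfies g'(t*) = g(t*)/(T + t*).
g'(t) = 0.47·150·t^-0.53. Setting 0.47·150·t^-0.53 = 150·t^0.47/(55.8+t) gives 0.47(55.8+t) = t, so 0.53·t = 0.47×55.8.
t* = 0.47×55.8/0.53 = 49.48 min.

49.5 min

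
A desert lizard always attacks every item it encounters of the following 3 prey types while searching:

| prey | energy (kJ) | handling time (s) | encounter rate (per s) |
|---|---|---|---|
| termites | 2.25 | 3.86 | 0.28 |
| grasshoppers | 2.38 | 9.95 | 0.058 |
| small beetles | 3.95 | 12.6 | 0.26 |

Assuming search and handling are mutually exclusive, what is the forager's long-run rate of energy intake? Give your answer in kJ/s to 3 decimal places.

R = Σλ_iE_i / (1 + Σλ_ih_i)
Numerator: 0.28×2.25 + 0.058×2.38 + 0.26×3.95 = 1.795
Denominator: 1 + 0.28×3.86 + 0.058×9.95 + 0.26×12.6 = 5.934
R = 1.795/5.934 = 0.3025 kJ/s

0.303 kJ/s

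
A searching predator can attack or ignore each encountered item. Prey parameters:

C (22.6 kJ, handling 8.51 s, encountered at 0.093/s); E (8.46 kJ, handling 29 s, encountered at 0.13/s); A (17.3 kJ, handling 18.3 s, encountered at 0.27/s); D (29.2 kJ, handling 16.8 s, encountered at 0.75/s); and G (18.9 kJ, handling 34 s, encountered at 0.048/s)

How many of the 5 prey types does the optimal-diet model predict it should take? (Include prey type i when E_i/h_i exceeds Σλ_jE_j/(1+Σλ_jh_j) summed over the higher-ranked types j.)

2

E/h in descending order: C 2.66, D 1.74, A 0.945, G 0.556, E 0.292 kJ/s. The optimal diet is the largest prefix of this list for which every included type satisfies E_i/h_i > R on the types above it.
Rate on top 1: 1.173. D: 1.74 > 1.173 → include.
Rate on top 2: 1.668. A: 0.945 < 1.668 → exclude; stop.
Optimal diet: C, D — 2 of 5 types.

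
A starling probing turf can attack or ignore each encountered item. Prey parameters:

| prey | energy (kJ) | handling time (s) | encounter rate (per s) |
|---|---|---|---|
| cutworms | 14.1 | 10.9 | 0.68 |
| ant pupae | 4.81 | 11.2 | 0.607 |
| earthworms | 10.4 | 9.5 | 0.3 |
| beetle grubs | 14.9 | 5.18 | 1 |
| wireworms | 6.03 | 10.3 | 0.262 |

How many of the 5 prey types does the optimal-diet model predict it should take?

Rank by E/h (kJ/s): beetle grubs 2.88, cutworms 1.29, earthworms 1.09, wireworms 0.585, ant pupae 0.429. Include each in turn until the next type's E/h falls below the running intake rate.
Rate on top 1: 2.411. cutworms: 1.29 < 2.411 → exclude; stop.
Optimal diet: beetle grubs — 1 of 5 types.

1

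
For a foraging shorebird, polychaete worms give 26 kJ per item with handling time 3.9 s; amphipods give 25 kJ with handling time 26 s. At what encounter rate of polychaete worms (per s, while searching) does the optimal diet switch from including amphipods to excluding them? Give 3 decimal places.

0.043 per s

At the threshold, the rate on polychaete worms alone equals the profitability of amphipods: λ·26/(1 + λ·3.9) = 25/26 = 0.9615.
Rearranging, λ(26 − 0.9615×3.9) = 0.9615, so λ = 0.9615/22.25 = 0.04322 per s.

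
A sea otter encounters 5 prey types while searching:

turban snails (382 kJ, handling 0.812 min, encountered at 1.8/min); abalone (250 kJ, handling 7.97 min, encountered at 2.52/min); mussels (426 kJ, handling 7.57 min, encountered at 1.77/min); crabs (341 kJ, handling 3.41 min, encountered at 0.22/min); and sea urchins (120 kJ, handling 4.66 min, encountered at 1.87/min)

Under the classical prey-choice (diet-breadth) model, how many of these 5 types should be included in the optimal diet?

Profitabilities (E/h, kJ/min): turban snails 470, crabs 100, mussels 56.3, abalone 31.4, sea urchins 25.8. Add prey in this order while the next type's profitability exceeds the intake rate on those already taken.
Rate on top 1: 279.3. crabs: 100 < 279.3 → exclude; stop.
Optimal diet: turban snails — 1 of 5 types.

1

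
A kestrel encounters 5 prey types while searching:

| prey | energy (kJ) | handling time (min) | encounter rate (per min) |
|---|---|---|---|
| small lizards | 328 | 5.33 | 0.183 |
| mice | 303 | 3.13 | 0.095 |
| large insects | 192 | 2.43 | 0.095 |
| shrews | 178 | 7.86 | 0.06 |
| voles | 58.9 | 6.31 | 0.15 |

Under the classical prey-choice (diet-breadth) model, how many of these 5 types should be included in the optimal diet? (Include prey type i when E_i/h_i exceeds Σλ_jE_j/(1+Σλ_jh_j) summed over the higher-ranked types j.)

Rank by E/h (kJ/min): mice 96.8, large insects 79, small lizards 61.5, shrews 22.6, voles 9.33. Include each in turn until the next type's E/h falls below the running intake rate.
Rate on top 1: 22.19. large insects: 79 > 22.19 → include.
Rate on top 2: 30.77. small lizards: 61.5 > 30.77 → include.
Rate on top 3: 42.76. shrews: 22.6 < 42.76 → exclude; stop.
Optimal diet: mice, large insects, small lizards — 3 of 5 types.

3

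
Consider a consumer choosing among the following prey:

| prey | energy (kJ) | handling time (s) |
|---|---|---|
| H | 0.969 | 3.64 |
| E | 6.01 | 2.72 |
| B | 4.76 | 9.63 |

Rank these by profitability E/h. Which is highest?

In descending order of E/h:
E: 6.01/2.72 = 2.21 kJ/s
B: 4.76/9.63 = 0.494 kJ/s
H: 0.969/3.64 = 0.266 kJ/s

E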